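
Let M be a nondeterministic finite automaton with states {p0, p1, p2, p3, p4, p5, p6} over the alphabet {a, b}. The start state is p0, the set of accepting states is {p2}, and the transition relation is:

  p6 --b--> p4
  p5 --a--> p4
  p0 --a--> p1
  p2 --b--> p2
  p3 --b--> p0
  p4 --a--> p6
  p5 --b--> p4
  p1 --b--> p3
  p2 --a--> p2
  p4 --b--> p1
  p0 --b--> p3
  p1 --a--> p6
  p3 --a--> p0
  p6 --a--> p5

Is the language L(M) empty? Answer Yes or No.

The states reachable from the start state are {p0, p1, p3, p4, p5, p6}.
None of the accepting states {p2} is reachable, so no string is accepted and L(M) = ∅.

Yes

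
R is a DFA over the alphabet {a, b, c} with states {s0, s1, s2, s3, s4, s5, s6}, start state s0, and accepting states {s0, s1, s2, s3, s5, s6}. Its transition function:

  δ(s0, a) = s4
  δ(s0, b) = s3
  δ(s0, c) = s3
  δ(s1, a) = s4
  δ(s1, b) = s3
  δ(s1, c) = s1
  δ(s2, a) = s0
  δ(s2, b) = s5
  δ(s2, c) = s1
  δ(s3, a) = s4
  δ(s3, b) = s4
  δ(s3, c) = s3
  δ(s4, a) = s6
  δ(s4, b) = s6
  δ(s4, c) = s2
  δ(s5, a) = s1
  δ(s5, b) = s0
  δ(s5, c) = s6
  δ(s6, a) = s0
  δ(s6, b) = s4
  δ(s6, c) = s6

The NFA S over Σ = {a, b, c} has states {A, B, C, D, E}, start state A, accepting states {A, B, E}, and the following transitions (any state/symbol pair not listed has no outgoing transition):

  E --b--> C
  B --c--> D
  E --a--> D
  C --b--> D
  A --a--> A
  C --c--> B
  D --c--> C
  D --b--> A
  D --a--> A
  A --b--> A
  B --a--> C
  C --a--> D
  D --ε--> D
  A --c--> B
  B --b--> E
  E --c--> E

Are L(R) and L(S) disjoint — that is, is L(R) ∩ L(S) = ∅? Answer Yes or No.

The empty string ε is accepted by both R and S.
Hence L(R) ∩ L(S) ≠ ∅.

No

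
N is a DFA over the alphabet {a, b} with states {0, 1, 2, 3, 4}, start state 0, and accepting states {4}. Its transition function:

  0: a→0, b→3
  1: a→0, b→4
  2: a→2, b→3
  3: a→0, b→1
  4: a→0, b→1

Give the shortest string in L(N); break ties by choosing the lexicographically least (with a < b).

bbb

A breadth-first search from 0 reaches an accepting state first via the path 0 → 3 → 1 → 4 on input bbb.
No string of length < 3 is accepted (BFS exhausts all shorter strings without reaching an accepting state), and bbb is the lexicographically least accepting string of length 3.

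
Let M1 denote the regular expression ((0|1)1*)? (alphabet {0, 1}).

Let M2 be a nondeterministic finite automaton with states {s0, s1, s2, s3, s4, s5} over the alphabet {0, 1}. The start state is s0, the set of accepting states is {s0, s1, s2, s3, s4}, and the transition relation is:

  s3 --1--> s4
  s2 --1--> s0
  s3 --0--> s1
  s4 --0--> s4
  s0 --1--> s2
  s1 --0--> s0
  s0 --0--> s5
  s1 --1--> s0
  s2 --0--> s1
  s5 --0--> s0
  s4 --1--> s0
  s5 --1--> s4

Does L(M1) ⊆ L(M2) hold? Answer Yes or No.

The string 0 is in L(M1) but not in L(M2).
So L(M1) ⊄ L(M2).

No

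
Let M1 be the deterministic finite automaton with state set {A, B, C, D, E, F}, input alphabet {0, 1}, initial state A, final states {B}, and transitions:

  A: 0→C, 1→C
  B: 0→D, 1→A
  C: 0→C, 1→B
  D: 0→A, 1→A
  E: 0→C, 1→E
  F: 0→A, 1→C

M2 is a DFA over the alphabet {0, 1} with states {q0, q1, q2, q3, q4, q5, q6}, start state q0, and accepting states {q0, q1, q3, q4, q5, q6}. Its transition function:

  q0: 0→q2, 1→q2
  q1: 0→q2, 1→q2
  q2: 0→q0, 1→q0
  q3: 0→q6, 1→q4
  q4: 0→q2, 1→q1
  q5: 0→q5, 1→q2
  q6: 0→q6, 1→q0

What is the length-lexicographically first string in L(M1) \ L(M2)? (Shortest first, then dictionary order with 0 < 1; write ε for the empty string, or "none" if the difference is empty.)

001

The string 001 is accepted by M1 but not by M2.
No shorter string lies in the difference, and 001 is the lexicographically first length-3 string in L(M1) \ L(M2).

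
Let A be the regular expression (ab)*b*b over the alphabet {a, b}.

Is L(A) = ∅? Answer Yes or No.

No

The string b matches the expression, so it belongs to L(A).
Since L(A) contains at least one string, it is not empty.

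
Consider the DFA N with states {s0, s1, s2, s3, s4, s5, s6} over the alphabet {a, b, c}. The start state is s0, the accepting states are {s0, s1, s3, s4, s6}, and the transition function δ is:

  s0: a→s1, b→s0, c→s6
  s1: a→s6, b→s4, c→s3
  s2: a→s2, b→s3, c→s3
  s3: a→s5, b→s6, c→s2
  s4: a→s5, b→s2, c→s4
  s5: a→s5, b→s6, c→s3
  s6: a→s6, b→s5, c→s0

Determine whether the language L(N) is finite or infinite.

infinite

State s0 is reachable from the start and can reach an accepting state, and it lies on the cycle s0 → s0.
Traversing that cycle any number of times yields accepted strings of unbounded length, so the language is infinite.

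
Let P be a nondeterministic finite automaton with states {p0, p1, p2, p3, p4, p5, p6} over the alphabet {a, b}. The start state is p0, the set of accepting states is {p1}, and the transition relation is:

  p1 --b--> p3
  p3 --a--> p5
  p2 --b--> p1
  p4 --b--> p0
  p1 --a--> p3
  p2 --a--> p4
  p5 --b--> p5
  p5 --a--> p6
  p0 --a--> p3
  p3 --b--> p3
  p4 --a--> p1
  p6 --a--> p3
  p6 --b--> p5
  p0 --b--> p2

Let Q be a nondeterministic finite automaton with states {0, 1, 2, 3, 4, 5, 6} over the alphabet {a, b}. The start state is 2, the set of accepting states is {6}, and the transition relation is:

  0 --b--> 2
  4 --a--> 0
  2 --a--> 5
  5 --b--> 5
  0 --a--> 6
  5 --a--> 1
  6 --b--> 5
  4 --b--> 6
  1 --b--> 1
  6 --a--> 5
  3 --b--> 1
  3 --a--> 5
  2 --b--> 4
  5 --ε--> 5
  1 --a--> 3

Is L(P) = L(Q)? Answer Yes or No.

Yes

Exploring the product automaton P × Q from the start pair (p0, 2), following both machines on each input symbol, reaches 7 state pairs: (p0, 2), (p3, 5), (p2, 4), (p5, 1), (p4, 0), (p1, 6), (p6, 3).
P accepts in {p1} and Q accepts in {6}. In every reachable pair the two components are either both accepting — (p1, 6) — or both non-accepting, so no string is accepted by exactly one of the machines: L(P) \ L(Q) and L(Q) \ L(P) are both empty.
Hence every string is accepted by P iff it is accepted by Q, and the two languages coincide.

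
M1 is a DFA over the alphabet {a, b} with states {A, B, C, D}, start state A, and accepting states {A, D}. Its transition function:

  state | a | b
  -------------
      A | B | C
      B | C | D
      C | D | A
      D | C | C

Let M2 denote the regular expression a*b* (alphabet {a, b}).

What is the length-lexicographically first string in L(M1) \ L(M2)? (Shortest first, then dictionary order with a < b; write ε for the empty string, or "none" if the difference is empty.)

ba

The string ba is accepted by M1 but not by M2.
No shorter string lies in the difference, and ba is the lexicographically first length-2 string in L(M1) \ L(M2).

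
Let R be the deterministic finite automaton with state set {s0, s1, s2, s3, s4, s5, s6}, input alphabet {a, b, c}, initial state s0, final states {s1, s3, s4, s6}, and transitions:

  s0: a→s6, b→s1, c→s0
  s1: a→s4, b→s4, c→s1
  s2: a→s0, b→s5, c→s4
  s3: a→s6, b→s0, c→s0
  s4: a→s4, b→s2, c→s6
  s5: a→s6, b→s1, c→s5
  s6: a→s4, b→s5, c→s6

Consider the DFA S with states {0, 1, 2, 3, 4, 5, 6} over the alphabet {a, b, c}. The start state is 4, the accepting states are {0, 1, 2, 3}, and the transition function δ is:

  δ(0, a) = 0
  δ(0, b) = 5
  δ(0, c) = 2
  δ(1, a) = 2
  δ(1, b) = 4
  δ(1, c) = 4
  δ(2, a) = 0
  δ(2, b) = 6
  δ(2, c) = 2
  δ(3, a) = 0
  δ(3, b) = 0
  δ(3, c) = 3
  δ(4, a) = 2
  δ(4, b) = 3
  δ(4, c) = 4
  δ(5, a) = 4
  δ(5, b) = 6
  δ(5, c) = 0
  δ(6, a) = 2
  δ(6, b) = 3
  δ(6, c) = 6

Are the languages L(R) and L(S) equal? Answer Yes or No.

Exploring the product automaton R × S from the start pair (s0, 4), following both machines on each input symbol, reaches 6 state pairs: (s0, 4), (s6, 2), (s1, 3), (s4, 0), (s5, 6), (s2, 5).
R accepts in {s1, s3, s4, s6} and S accepts in {0, 1, 2, 3}. In every reachable pair the two components are either both accepting — (s6, 2), (s1, 3), (s4, 0) — or both non-accepting, so no string is accepted by exactly one of the machines: L(R) \ L(S) and L(S) \ L(R) are both empty.
Hence every string is accepted by R iff it is accepted by S, and the two languages coincide.

Yes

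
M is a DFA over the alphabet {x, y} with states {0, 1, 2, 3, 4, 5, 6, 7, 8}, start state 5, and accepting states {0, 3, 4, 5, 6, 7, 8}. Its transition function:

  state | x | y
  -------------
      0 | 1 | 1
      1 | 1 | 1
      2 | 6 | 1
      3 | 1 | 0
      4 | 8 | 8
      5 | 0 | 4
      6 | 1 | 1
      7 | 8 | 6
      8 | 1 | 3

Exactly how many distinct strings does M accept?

9

The useful subgraph on states {0, 3, 4, 5, 8} is acyclic, so L(M) is finite; the longest accepting path visits 5 useful states, giving maximum string length 4.
Counting accepting paths from 5 by length: 1 of length 0, 2 of length 1, 2 of length 2, 2 of length 3, 2 of length 4. Total 9.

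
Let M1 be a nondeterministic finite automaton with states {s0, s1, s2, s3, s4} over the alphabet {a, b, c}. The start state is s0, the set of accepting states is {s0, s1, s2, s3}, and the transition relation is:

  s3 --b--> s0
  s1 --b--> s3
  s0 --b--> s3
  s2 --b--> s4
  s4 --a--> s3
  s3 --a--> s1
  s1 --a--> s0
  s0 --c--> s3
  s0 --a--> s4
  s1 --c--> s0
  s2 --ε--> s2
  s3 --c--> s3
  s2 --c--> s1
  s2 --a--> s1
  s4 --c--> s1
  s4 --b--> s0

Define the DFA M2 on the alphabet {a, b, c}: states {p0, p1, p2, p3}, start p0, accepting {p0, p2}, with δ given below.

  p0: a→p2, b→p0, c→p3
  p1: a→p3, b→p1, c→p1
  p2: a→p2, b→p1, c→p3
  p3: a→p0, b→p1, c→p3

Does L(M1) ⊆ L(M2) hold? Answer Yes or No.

No

The string c is in L(M1) but not in L(M2).
So L(M1) ⊄ L(M2).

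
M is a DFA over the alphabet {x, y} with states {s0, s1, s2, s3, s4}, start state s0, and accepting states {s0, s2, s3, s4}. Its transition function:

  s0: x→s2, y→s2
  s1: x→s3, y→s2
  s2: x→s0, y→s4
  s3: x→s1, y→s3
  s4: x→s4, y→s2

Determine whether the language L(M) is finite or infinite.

State s0 is reachable from the start and can reach an accepting state, and it lies on the cycle s0 → s2 → s0.
Traversing that cycle any number of times yields accepted strings of unbounded length, so the language is infinite.

infinite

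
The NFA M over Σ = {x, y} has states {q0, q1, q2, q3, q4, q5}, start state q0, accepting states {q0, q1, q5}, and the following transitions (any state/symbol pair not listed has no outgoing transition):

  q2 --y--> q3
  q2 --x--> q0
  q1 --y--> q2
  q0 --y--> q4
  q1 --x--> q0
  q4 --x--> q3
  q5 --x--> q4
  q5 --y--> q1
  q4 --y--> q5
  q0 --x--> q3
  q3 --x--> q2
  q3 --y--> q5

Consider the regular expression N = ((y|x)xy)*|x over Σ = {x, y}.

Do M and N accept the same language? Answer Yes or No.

No

The string xy is accepted by M but rejected by N.
So L(M) ≠ L(N).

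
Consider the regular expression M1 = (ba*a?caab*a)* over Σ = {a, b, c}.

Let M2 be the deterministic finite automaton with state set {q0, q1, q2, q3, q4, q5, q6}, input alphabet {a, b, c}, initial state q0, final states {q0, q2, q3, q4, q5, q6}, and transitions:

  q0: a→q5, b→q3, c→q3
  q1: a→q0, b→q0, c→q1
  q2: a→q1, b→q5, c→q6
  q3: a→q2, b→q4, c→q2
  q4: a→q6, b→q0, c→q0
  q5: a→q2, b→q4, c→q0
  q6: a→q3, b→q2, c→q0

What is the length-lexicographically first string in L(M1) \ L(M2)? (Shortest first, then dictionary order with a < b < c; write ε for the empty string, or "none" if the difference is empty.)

The string bacaaa is accepted by M1 but not by M2.
No shorter string lies in the difference, and bacaaa is the lexicographically first length-6 string in L(M1) \ L(M2).

bacaaa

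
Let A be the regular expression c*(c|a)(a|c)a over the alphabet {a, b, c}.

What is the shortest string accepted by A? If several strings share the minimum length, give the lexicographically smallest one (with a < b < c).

By inspection of the expression, no string of length less than 3 matches, and aaa is the lexicographically first match of length 3.

aaa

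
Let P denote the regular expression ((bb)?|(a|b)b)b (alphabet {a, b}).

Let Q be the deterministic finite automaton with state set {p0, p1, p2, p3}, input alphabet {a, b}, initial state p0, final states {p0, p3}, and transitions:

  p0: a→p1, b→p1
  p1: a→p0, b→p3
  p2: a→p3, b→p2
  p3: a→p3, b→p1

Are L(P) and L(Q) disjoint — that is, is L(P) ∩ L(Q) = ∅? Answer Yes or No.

Converting the expression P to a DFA (subset construction, then merging equivalent states) gives the minimal DFA with states {r0, r1, r2, r3, r4, r5}, start state r0, accepting states {r2, r5} and transitions r0: a→r1, b→r2; r1: a→r3, b→r4; r2: a→r3, b→r4; r3: a→r3, b→r3; r4: a→r3, b→r5; r5: a→r3, b→r3.
Exploring the product automaton P × Q from the start pair (r0, p0), following both machines on each input symbol, reaches 8 state pairs: (r0, p0), (r1, p1), (r2, p1), (r3, p0), (r4, p3), (r3, p1), (r3, p3), (r5, p1).
P accepts in {r2, r5} and Q accepts in {p0, p3}; no reachable pair has both components accepting, so no string drives both machines to acceptance simultaneously and L(P) ∩ L(Q) = ∅.
So no string is accepted by both, and the intersection is empty.

Yes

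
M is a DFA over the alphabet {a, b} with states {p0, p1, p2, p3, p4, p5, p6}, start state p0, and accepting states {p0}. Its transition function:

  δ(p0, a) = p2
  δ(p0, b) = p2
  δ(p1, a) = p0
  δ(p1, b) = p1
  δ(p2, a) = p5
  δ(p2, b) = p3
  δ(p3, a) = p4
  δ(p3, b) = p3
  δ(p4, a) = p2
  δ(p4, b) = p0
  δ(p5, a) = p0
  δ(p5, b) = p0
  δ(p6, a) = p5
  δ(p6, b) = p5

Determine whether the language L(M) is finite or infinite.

infinite

State p3 is reachable from the start and can reach an accepting state, and it lies on the cycle p3 → p3.
Traversing that cycle any number of times yields accepted strings of unbounded length, so the language is infinite.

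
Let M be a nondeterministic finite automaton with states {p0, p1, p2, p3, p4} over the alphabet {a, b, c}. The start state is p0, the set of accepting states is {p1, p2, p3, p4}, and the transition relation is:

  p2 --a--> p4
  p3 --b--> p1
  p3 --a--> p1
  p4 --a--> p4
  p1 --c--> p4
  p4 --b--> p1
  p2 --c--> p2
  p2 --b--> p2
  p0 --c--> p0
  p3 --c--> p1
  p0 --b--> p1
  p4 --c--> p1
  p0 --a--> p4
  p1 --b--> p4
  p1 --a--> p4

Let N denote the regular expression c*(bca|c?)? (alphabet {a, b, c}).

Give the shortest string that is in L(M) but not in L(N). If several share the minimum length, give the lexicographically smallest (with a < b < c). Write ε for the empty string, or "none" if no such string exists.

a

The string a is accepted by M but not by N.
No shorter string lies in the difference, and a is the lexicographically first length-1 string in L(M) \ L(N).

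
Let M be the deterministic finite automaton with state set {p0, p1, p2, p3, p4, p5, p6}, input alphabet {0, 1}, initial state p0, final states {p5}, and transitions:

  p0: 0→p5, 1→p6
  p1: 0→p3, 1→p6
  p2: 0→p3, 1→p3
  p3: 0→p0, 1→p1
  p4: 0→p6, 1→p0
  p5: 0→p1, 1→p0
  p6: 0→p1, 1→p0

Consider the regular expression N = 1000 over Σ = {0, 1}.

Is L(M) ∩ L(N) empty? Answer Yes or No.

Yes

Converting the expression N to a DFA (subset construction, then merging equivalent states) gives the minimal DFA with states {n0, n1, n2, n3, n4, n5}, start state n0, accepting states {n5} and transitions n0: 0→n1, 1→n2; n1: 0→n1, 1→n1; n2: 0→n3, 1→n1; n3: 0→n4, 1→n1; n4: 0→n5, 1→n1; n5: 0→n1, 1→n1.
Exploring the product automaton M × N from the start pair (p0, n0), following both machines on each input symbol, reaches 10 state pairs: (p0, n0), (p5, n1), (p6, n2), (p1, n1), (p0, n1), (p1, n3), (p3, n1), (p6, n1), (p3, n4), (p0, n5).
M accepts in {p5} and N accepts in {n5}; no reachable pair has both components accepting, so no string drives both machines to acceptance simultaneously and L(M) ∩ L(N) = ∅.
So no string is accepted by both, and the intersection is empty.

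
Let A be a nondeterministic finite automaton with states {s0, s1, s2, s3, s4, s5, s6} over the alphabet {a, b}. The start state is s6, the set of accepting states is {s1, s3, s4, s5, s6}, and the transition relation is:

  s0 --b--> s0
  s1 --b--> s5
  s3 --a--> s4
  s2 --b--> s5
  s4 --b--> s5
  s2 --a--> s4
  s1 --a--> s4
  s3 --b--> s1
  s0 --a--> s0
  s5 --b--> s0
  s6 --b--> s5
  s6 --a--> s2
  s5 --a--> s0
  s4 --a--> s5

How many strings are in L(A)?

6

The useful subgraph on states {s2, s4, s5, s6} is acyclic, so L(A) is finite; the longest accepting path visits 4 useful states, giving maximum string length 3.
Counting accepting paths from s6 by length: 1 of length 0, 1 of length 1, 2 of length 2, 2 of length 3. Total 6.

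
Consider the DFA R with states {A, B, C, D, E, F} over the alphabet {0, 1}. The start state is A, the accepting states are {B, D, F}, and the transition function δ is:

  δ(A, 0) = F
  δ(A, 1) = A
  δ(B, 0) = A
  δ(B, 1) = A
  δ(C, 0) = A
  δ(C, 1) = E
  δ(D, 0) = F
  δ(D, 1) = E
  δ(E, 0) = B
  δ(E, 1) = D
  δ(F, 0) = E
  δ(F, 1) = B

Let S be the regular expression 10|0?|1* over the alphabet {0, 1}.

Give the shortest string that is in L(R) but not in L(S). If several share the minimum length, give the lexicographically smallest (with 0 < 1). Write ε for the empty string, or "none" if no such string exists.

01

The string 01 is accepted by R but not by S.
No shorter string lies in the difference, and 01 is the lexicographically first length-2 string in L(R) \ L(S).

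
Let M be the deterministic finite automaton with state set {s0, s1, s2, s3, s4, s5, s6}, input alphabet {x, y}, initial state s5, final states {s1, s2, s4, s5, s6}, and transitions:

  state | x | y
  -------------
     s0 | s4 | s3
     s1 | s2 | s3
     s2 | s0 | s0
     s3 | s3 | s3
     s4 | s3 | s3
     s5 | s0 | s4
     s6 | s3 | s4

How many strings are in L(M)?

3

The useful subgraph on states {s0, s4, s5} is acyclic, so L(M) is finite; the longest accepting path visits 3 useful states, giving maximum string length 2.
Counting accepting paths from s5 by length: 1 of length 0, 1 of length 1, 1 of length 2. Total 3.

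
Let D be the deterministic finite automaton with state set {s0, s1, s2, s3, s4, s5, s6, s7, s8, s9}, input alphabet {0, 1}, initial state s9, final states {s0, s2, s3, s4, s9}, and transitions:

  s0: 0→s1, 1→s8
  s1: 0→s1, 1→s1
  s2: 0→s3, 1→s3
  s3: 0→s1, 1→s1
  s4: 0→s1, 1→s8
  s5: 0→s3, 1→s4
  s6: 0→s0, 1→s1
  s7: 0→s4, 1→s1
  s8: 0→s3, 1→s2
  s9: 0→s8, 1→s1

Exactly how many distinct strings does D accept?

5

The useful subgraph on states {s2, s3, s8, s9} is acyclic, so L(D) is finite; the longest accepting path visits 4 useful states, giving maximum string length 3.
Counting accepting paths from s9 by length: 1 of length 0, 2 of length 2, 2 of length 3. Total 5.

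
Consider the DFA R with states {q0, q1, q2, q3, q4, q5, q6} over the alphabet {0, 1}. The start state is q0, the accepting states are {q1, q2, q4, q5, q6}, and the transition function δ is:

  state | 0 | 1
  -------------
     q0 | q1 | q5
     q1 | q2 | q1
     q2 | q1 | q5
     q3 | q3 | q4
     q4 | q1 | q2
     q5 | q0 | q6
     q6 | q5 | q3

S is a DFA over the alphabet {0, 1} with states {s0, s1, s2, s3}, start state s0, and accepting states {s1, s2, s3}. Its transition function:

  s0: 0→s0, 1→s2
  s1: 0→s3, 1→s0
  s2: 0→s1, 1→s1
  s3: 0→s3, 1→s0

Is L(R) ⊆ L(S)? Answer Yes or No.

The string 0 is in L(R) but not in L(S).
So L(R) ⊄ L(S).

No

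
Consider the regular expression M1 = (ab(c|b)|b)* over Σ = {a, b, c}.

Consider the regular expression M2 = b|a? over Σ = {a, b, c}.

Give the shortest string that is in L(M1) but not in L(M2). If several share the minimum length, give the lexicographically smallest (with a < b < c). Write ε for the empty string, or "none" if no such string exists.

bb

The string bb is accepted by M1 but not by M2.
No shorter string lies in the difference, and bb is the lexicographically first length-2 string in L(M1) \ L(M2).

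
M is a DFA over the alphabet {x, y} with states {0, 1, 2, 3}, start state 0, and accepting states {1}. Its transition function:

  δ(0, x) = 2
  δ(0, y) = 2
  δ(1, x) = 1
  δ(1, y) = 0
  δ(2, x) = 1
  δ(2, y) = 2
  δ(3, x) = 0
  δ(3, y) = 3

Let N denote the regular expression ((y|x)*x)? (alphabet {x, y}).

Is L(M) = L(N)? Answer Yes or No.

The empty string ε is accepted by N but rejected by M.
So L(M) ≠ L(N).

No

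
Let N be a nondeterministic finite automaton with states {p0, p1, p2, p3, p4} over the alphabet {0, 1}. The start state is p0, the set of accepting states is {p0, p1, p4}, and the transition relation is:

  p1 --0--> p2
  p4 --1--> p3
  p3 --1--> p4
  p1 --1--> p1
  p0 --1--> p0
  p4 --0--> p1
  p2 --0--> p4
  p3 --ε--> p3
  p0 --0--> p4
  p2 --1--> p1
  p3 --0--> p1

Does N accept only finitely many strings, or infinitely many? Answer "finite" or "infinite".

State p0 is reachable from the start and can reach an accepting state, and it lies on the cycle p0 → p0.
Traversing that cycle any number of times yields accepted strings of unbounded length, so the language is infinite.

infinite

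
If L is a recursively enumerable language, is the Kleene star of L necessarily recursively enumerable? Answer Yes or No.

Yes

Dovetail over all factorisations of the input into blocks and all step bounds, running the recogniser for L on every block of a factorisation; accept if some factorisation has all of its blocks accepted.
So the recursively enumerable languages are closed under Kleene star.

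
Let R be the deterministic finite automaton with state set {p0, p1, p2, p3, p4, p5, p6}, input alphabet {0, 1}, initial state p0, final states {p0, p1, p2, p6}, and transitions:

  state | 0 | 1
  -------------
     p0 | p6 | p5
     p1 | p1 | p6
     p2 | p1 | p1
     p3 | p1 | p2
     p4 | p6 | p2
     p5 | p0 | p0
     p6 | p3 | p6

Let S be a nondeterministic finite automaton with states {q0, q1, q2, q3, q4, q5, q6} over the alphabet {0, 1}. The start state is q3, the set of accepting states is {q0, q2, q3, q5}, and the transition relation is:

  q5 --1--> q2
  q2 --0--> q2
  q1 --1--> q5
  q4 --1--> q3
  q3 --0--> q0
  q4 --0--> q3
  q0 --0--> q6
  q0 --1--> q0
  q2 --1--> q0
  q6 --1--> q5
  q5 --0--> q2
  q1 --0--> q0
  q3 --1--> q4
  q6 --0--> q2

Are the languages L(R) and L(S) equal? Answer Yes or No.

Yes

Exploring the product automaton R × S from the start pair (p0, q3), following both machines on each input symbol, reaches 6 state pairs: (p0, q3), (p6, q0), (p5, q4), (p3, q6), (p1, q2), (p2, q5).
R accepts in {p0, p1, p2, p6} and S accepts in {q0, q2, q3, q5}. In every reachable pair the two components are either both accepting — (p0, q3), (p6, q0), (p1, q2), (p2, q5) — or both non-accepting, so no string is accepted by exactly one of the machines: L(R) \ L(S) and L(S) \ L(R) are both empty.
Hence every string is accepted by R iff it is accepted by S, and the two languages coincide.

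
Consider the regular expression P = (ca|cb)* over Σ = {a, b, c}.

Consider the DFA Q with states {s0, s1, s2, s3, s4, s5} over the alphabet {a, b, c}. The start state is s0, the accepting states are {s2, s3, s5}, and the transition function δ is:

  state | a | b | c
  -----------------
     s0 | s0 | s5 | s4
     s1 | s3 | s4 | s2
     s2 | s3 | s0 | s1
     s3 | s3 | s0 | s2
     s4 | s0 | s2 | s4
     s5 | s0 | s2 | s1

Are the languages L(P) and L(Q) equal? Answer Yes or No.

No

The empty string ε is accepted by P but rejected by Q.
So L(P) ≠ L(Q).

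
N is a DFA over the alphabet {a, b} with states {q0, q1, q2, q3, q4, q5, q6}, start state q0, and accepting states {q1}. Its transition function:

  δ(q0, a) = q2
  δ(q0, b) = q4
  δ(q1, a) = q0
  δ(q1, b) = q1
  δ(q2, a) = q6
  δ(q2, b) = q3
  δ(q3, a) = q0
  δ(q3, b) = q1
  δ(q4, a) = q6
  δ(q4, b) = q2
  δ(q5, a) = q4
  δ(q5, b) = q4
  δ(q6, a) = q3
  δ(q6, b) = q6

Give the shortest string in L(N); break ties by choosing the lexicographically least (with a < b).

A breadth-first search from q0 reaches an accepting state first via the path q0 → q2 → q3 → q1 on input abb.
No string of length < 3 is accepted (BFS exhausts all shorter strings without reaching an accepting state), and abb is the lexicographically least accepting string of length 3.

abb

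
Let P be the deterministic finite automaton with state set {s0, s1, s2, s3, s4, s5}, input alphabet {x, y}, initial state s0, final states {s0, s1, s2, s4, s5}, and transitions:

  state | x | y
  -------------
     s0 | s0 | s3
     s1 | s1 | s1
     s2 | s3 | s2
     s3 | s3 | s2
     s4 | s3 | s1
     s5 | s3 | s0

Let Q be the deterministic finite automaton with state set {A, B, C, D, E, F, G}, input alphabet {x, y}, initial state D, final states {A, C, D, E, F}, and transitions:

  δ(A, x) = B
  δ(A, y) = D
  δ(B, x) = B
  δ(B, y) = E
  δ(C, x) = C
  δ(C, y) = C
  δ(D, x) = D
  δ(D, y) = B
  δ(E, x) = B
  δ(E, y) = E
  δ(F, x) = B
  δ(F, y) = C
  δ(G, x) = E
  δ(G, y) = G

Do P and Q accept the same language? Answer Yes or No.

Exploring the product automaton P × Q from the start pair (s0, D), following both machines on each input symbol, reaches 3 state pairs: (s0, D), (s3, B), (s2, E).
P accepts in {s0, s1, s2, s4, s5} and Q accepts in {A, C, D, E, F}. In every reachable pair the two components are either both accepting — (s0, D), (s2, E) — or both non-accepting, so no string is accepted by exactly one of the machines: L(P) \ L(Q) and L(Q) \ L(P) are both empty.
Hence every string is accepted by P iff it is accepted by Q, and the two languages coincide.

Yes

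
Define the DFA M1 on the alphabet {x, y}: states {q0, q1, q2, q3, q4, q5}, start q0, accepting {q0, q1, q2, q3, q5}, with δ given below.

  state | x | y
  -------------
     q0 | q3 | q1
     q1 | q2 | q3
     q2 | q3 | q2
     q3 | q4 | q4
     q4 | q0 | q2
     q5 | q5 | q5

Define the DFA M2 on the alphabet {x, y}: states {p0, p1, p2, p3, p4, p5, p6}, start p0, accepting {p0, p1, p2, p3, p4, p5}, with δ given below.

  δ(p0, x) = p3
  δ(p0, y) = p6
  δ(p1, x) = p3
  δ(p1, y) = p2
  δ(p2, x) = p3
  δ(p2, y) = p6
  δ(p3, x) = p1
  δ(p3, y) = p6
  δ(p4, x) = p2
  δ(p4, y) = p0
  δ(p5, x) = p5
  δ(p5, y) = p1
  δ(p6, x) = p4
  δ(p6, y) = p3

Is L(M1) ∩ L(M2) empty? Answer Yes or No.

No

The empty string ε is accepted by both M1 and M2.
Hence L(M1) ∩ L(M2) ≠ ∅.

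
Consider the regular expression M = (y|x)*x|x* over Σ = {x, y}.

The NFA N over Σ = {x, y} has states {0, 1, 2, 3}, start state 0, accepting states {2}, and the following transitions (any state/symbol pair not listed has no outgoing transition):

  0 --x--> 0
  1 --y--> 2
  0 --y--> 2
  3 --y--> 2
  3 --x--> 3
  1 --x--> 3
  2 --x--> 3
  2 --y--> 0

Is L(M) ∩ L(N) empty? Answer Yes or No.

Converting the expression M to a DFA (subset construction, then merging equivalent states) gives the minimal DFA with states {m0, m1}, start state m0, accepting states {m0} and transitions m0: x→m0, y→m1; m1: x→m0, y→m1.
Exploring the product automaton M × N from the start pair (m0, 0), following both machines on each input symbol, reaches 4 state pairs: (m0, 0), (m1, 2), (m0, 3), (m1, 0).
M accepts in {m0} and N accepts in {2}; no reachable pair has both components accepting, so no string drives both machines to acceptance simultaneously and L(M) ∩ L(N) = ∅.
So no string is accepted by both, and the intersection is empty.

Yes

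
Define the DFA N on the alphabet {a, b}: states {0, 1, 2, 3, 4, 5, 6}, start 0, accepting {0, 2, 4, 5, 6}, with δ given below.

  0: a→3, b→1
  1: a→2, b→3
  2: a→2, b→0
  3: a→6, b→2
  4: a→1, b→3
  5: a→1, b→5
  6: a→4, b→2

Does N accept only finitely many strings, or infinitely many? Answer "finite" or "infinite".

State 0 is reachable from the start and can reach an accepting state, and it lies on the cycle 0 → 1 → 2 → 0.
Traversing that cycle any number of times yields accepted strings of unbounded length, so the language is infinite.

infinite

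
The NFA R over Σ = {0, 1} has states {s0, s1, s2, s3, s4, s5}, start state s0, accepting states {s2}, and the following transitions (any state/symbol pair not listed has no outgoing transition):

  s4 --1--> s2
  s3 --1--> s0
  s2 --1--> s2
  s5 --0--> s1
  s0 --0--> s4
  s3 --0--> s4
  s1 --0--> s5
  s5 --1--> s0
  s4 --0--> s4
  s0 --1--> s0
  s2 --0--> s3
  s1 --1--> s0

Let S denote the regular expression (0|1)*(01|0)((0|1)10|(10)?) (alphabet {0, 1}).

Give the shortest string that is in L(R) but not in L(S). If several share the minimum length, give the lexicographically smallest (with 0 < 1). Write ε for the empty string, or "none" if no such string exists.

The string 011 is accepted by R but not by S.
No shorter string lies in the difference, and 011 is the lexicographically first length-3 string in L(R) \ L(S).

011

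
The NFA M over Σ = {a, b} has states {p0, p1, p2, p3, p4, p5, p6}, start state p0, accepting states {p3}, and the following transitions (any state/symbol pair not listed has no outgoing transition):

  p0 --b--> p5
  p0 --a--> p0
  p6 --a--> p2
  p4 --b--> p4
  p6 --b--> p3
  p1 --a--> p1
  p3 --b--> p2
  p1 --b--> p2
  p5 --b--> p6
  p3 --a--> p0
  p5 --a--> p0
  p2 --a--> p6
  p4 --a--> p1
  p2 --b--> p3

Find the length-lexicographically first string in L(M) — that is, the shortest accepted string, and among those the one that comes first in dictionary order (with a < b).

A breadth-first search from p0 reaches an accepting state first via the path p0 → p5 → p6 → p3 on input bbb.
No string of length < 3 is accepted (BFS exhausts all shorter strings without reaching an accepting state), and bbb is the lexicographically least accepting string of length 3.

bbb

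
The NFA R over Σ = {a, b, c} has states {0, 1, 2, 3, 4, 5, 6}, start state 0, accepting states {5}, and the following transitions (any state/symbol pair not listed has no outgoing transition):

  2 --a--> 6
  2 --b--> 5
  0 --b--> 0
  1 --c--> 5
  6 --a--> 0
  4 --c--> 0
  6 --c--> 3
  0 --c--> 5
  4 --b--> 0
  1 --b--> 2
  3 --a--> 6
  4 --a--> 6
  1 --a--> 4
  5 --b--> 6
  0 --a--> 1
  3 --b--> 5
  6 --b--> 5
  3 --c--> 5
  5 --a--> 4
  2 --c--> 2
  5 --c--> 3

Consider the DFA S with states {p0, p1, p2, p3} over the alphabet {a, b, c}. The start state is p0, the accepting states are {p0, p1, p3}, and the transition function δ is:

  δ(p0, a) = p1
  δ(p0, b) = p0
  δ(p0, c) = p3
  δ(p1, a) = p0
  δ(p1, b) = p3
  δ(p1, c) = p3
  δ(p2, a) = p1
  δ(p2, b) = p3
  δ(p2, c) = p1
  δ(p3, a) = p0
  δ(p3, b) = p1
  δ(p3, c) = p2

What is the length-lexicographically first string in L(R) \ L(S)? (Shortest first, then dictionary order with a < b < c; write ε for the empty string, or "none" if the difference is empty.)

aacc

The string aacc is accepted by R but not by S.
No shorter string lies in the difference, and aacc is the lexicographically first length-4 string in L(R) \ L(S).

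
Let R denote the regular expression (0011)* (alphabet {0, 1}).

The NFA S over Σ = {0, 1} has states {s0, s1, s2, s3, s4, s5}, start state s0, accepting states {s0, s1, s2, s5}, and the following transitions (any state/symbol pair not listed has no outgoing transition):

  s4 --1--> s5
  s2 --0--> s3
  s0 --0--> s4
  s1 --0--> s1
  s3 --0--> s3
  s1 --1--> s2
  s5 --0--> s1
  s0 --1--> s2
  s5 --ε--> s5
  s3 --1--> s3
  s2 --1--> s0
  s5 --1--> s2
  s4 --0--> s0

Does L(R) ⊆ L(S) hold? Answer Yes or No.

Converting the expression R to a DFA (subset construction, then merging equivalent states) gives the minimal DFA with states {r0, r1, r2, r3, r4}, start state r0, accepting states {r0} and transitions r0: 0→r1, 1→r2; r1: 0→r3, 1→r2; r2: 0→r2, 1→r2; r3: 0→r2, 1→r4; r4: 0→r2, 1→r0.
Exploring the product automaton R × S from the start pair (r0, s0), following both machines on each input symbol, reaches 10 state pairs: (r0, s0), (r1, s4), (r2, s2), (r3, s0), (r2, s5), (r2, s3), (r2, s0), (r2, s4), (r4, s2), (r2, s1).
R accepts in {r0} and S accepts in {s0, s1, s2, s5}. The reachable pairs whose R-component is accepting are (r0, s0); in each of them the S-component is accepting too, so the product for L(R) \ L(S) (R-component accepting, S-component rejecting) has no reachable accepting pair and the difference is empty.
Hence every string in L(R) is also in L(S).

Yes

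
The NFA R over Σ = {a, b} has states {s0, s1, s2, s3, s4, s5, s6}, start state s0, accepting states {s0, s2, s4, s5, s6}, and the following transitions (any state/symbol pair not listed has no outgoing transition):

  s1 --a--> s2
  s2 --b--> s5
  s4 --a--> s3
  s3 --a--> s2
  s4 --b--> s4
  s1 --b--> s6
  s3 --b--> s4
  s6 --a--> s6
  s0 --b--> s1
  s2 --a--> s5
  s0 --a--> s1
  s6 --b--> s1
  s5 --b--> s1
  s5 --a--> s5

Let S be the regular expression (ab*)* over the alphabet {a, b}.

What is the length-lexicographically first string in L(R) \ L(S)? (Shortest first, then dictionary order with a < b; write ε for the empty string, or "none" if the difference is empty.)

ba

The string ba is accepted by R but not by S.
No shorter string lies in the difference, and ba is the lexicographically first length-2 string in L(R) \ L(S).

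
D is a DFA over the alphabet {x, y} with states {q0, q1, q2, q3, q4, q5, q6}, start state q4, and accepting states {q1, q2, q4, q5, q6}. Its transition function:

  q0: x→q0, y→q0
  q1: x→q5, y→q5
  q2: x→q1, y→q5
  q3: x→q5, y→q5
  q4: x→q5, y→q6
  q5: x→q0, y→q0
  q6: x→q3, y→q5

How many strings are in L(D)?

The useful subgraph on states {q3, q4, q5, q6} is acyclic, so L(D) is finite; the longest accepting path visits 4 useful states, giving maximum string length 3.
Counting accepting paths from q4 by length: 1 of length 0, 2 of length 1, 1 of length 2, 2 of length 3. Total 6.

6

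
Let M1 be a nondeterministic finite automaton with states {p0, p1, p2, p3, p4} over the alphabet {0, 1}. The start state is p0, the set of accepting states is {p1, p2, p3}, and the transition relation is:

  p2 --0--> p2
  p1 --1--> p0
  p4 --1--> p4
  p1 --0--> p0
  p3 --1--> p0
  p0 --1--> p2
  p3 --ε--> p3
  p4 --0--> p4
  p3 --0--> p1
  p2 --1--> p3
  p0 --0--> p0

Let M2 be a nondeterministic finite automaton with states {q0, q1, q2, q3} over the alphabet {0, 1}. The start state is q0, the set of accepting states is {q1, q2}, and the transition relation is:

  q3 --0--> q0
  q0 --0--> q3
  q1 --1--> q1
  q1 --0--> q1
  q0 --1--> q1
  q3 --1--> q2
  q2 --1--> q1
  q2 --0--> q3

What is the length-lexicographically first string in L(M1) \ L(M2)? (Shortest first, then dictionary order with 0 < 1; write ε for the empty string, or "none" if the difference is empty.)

The string 010 is accepted by M1 but not by M2.
No shorter string lies in the difference, and 010 is the lexicographically first length-3 string in L(M1) \ L(M2).

010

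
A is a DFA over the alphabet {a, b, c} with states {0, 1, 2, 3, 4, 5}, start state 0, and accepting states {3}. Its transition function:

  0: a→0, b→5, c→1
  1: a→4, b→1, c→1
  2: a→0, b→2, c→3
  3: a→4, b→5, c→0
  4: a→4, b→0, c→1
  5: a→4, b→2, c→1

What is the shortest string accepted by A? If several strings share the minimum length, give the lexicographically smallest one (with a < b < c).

A breadth-first search from 0 reaches an accepting state first via the path 0 → 5 → 2 → 3 on input bbc.
No string of length < 3 is accepted (BFS exhausts all shorter strings without reaching an accepting state), and bbc is the lexicographically least accepting string of length 3.

bbc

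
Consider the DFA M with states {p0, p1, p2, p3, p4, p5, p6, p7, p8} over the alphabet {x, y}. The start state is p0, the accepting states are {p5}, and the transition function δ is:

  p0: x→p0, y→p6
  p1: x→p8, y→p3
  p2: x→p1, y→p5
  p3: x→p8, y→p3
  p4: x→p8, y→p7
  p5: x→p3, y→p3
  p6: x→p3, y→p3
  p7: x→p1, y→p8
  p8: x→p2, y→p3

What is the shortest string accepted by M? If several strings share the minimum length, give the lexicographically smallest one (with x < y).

yxxxy

A breadth-first search from p0 reaches an accepting state first via the path p0 → p6 → p3 → p8 → p2 → p5 on input yxxxy.
No string of length < 5 is accepted (BFS exhausts all shorter strings without reaching an accepting state), and yxxxy is the lexicographically least accepting string of length 5.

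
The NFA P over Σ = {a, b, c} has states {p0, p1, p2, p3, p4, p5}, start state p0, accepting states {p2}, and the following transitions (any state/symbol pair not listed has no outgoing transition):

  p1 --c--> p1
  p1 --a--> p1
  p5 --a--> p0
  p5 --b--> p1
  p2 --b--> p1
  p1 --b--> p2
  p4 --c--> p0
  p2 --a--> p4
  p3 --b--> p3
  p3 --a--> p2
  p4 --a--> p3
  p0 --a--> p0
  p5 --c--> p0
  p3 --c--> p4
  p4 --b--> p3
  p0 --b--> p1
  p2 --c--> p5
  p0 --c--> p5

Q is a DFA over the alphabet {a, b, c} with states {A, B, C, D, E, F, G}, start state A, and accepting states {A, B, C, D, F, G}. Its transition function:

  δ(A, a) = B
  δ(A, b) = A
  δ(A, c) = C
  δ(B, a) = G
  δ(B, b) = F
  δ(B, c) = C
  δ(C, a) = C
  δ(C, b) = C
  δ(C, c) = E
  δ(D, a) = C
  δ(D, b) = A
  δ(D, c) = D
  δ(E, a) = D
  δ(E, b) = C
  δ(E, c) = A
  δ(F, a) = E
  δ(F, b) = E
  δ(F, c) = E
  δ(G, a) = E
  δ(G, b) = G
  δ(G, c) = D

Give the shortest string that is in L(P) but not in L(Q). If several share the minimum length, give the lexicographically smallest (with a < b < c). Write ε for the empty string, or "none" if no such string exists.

The string abb is accepted by P but not by Q.
No shorter string lies in the difference, and abb is the lexicographically first length-3 string in L(P) \ L(Q).

abb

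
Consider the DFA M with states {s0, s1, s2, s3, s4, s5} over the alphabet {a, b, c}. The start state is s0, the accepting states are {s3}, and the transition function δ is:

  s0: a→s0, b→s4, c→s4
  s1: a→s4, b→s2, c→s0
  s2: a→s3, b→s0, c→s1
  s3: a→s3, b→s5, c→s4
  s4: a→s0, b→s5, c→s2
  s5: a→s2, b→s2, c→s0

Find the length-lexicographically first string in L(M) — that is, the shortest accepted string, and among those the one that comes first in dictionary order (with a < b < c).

bca

A breadth-first search from s0 reaches an accepting state first via the path s0 → s4 → s2 → s3 on input bca.
No string of length < 3 is accepted (BFS exhausts all shorter strings without reaching an accepting state), and bca is the lexicographically least accepting string of length 3.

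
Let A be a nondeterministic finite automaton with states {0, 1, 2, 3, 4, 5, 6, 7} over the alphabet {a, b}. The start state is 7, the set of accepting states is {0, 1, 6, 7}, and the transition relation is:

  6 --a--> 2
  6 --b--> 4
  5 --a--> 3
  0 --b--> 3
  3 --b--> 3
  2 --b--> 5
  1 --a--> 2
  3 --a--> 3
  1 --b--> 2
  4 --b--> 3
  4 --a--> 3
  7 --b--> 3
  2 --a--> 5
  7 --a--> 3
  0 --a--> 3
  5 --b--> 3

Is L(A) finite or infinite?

The useful states (reachable from 7 and able to reach an accepting state) are {7}.
Restricted to these states the transition graph has no cycle, so every accepting path has bounded length and L is finite.

finite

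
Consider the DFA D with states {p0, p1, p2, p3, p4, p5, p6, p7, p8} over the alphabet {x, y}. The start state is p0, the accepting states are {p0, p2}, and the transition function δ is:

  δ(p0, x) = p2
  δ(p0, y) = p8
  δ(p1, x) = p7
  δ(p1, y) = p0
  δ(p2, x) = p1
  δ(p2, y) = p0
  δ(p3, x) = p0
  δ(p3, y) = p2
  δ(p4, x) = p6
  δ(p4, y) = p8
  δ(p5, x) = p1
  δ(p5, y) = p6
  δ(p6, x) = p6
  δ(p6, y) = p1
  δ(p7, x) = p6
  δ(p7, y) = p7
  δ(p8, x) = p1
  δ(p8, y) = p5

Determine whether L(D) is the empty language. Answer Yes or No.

No

The empty string ε is accepted: the run p0 ends in the accepting state p0.
Since at least one string is accepted, L(D) is not empty.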